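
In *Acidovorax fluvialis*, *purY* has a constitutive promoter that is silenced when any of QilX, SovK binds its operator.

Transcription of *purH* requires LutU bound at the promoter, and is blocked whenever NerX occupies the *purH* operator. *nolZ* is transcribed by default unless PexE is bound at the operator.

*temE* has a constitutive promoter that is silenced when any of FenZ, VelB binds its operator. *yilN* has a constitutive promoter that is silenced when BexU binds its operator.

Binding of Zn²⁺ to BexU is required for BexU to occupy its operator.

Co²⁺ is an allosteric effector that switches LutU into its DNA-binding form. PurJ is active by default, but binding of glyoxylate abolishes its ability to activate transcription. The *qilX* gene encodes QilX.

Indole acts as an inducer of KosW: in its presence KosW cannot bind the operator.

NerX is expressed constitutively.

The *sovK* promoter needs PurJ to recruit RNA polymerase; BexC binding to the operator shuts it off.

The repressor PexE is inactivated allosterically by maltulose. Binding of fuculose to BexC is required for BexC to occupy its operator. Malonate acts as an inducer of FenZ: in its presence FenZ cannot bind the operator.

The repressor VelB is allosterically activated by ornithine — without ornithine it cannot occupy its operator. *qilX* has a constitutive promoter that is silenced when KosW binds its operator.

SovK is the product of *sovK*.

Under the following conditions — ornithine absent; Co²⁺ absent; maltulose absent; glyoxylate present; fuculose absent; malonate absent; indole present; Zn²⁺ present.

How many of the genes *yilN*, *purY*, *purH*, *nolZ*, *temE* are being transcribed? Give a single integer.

Zn²⁺ is present, so BexU is active.
With repressor BexU bound, *yilN* is not transcribed.
→ *yilN* is OFF.
Indole is present, so KosW is inactive.
With no repressor bound, *qilX* is transcribed.
So QilX is produced and active.
Fuculose is absent, so BexC is inactive.
Glyoxylate is present, so PurJ is inactive.
Required activator PurJ is absent, so *sovK* is not transcribed.
So SovK is not produced.
With repressor QilX bound, *purY* is not transcribed.
→ *purY* is OFF.
Co²⁺ is absent, so LutU is inactive.
NerX is produced constitutively and is active.
With repressor NerX bound, *purH* is not transcribed.
→ *purH* is OFF.
Maltulose is absent, so PexE is active.
With repressor PexE bound, *nolZ* is not transcribed.
→ *nolZ* is OFF.
Malonate is absent, so FenZ is active.
Ornithine is absent, so VelB is inactive.
With repressor FenZ bound, *temE* is not transcribed.
→ *temE* is OFF.
0 of the 5 genes are transcribed.

0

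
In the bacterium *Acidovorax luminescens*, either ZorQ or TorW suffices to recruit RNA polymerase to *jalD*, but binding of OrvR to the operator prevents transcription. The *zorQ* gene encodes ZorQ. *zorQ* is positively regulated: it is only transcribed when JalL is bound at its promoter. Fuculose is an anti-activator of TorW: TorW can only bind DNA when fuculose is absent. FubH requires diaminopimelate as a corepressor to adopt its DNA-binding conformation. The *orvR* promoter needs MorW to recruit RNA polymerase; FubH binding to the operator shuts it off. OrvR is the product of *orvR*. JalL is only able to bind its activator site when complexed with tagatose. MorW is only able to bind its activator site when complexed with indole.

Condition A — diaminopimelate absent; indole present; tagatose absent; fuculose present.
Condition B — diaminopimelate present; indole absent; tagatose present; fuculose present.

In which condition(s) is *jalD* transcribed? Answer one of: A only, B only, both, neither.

B only

Condition A:
Diaminopimelate is absent, so FubH is inactive.
Indole is present, so MorW is active.
No repressor is bound and MorW is active, so *orvR* is transcribed.
So OrvR is produced and active.
Tagatose is absent, so JalL is inactive.
Required activator JalL is absent, so *zorQ* is not transcribed.
So ZorQ is not produced.
Fuculose is present, so TorW is inactive.
With repressor OrvR bound, *jalD* is not transcribed.
→ *jalD* is OFF in A.
Condition B:
Diaminopimelate is present, so FubH is active.
Indole is absent, so MorW is inactive.
With repressor FubH bound, *orvR* is not transcribed.
So OrvR is not produced.
Tagatose is present, so JalL is active.
No repressor is bound and JalL is active, so *zorQ* is transcribed.
So ZorQ is produced and active.
Fuculose is present, so TorW is inactive.
Activator ZorQ is present, so *jalD* is transcribed.
→ *jalD* is ON in B.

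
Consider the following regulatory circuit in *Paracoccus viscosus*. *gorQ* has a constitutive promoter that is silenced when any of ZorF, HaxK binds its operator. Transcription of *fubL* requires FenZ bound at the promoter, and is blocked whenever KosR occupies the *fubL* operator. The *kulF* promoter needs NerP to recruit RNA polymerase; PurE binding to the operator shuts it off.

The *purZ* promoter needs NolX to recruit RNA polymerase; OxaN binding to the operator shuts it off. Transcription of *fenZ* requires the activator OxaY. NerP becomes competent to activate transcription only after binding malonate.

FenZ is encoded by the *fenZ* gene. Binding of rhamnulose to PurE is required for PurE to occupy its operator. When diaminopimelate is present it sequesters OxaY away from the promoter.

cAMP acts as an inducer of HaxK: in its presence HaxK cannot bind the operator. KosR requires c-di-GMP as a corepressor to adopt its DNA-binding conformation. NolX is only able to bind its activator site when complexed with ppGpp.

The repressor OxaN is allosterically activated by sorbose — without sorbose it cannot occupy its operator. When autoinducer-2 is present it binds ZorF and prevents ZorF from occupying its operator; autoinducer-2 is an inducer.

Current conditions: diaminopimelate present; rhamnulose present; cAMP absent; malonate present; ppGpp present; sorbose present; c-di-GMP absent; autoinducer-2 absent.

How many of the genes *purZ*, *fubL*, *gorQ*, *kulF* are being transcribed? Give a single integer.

0

Sorbose is present, so OxaN is active.
ppGpp is present, so NolX is active.
With repressor OxaN bound, *purZ* is not transcribed.
→ *purZ* is OFF.
c-di-GMP is absent, so KosR is inactive.
Diaminopimelate is present, so OxaY is inactive.
Required activator OxaY is absent, so *fenZ* is not transcribed.
So FenZ is not produced.
Required activator FenZ is absent, so *fubL* is not transcribed.
→ *fubL* is OFF.
Autoinducer-2 is absent, so ZorF is active.
cAMP is absent, so HaxK is active.
With repressor ZorF bound, *gorQ* is not transcribed.
→ *gorQ* is OFF.
Malonate is present, so NerP is active.
Rhamnulose is present, so PurE is active.
With repressor PurE bound, *kulF* is not transcribed.
→ *kulF* is OFF.
0 of the 4 genes are transcribed.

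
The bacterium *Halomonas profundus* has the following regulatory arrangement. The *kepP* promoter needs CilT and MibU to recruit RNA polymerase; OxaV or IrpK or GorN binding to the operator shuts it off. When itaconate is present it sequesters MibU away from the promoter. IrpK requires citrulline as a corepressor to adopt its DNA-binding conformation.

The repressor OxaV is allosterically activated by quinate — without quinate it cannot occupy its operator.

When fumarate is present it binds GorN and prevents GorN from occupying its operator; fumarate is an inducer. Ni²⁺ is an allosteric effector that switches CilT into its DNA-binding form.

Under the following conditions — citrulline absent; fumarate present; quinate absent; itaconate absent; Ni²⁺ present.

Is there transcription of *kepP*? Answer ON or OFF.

Ni²⁺ is present, so CilT is active.
Quinate is absent, so OxaV is inactive.
Citrulline is absent, so IrpK is inactive.
Itaconate is absent, so MibU is active.
Fumarate is present, so GorN is inactive.
No repressor is bound and CilT and MibU are active, so *kepP* is transcribed.

ON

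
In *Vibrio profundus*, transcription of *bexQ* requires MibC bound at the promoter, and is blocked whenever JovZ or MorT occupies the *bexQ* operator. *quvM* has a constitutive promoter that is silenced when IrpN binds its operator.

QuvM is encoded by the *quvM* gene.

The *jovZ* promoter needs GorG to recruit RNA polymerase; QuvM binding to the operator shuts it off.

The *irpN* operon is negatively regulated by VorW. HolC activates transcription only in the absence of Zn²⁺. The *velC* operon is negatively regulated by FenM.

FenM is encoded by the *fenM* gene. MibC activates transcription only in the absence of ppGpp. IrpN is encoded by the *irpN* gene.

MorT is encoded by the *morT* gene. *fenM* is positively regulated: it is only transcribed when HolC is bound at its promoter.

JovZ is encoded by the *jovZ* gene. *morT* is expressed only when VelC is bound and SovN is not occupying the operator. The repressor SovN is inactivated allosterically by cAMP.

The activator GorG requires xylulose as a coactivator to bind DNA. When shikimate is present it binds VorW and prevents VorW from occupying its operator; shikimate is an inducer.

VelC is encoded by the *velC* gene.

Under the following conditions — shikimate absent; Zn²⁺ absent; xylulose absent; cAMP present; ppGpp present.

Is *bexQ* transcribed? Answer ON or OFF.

OFF

Xylulose is absent, so GorG is inactive.
Shikimate is absent, so VorW is active.
With repressor VorW bound, *irpN* is not transcribed.
So IrpN is not produced.
With no repressor bound, *quvM* is transcribed.
So QuvM is produced and active.
With repressor QuvM bound, *jovZ* is not transcribed.
So JovZ is not produced.
ppGpp is present, so MibC is inactive.
cAMP is present, so SovN is inactive.
Zn²⁺ is absent, so HolC is active.
No repressor is bound and HolC is active, so *fenM* is transcribed.
So FenM is produced and active.
With repressor FenM bound, *velC* is not transcribed.
So VelC is not produced.
Required activator VelC is absent, so *morT* is not transcribed.
So MorT is not produced.
Required activator MibC is absent, so *bexQ* is not transcribed.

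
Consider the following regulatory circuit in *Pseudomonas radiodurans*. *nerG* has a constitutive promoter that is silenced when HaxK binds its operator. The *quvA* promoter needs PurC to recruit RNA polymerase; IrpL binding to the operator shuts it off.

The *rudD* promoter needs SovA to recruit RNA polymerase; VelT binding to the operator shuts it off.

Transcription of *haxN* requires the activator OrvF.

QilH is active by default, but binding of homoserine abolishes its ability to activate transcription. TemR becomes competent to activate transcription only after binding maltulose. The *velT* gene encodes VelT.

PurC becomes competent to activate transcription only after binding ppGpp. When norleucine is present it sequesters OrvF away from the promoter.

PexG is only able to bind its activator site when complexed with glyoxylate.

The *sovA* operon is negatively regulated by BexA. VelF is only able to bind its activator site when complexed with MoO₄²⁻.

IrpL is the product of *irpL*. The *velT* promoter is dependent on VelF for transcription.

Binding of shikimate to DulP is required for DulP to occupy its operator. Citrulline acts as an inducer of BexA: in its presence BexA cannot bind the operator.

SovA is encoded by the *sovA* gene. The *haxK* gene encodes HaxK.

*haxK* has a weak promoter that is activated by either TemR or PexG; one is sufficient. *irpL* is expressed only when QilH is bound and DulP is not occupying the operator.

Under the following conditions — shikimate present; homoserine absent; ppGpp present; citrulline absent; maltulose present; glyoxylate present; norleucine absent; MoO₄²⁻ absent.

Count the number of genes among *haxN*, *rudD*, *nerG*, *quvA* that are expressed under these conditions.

Norleucine is absent, so OrvF is active.
No repressor is bound and OrvF is active, so *haxN* is transcribed.
→ *haxN* is ON.
Citrulline is absent, so BexA is active.
With repressor BexA bound, *sovA* is not transcribed.
So SovA is not produced.
MoO₄²⁻ is absent, so VelF is inactive.
Required activator VelF is absent, so *velT* is not transcribed.
So VelT is not produced.
Required activator SovA is absent, so *rudD* is not transcribed.
→ *rudD* is OFF.
Maltulose is present, so TemR is active.
Glyoxylate is present, so PexG is active.
Activator TemR is present, so *haxK* is transcribed.
So HaxK is produced and active.
With repressor HaxK bound, *nerG* is not transcribed.
→ *nerG* is OFF.
Shikimate is present, so DulP is active.
Homoserine is absent, so QilH is active.
With repressor DulP bound, *irpL* is not transcribed.
So IrpL is not produced.
ppGpp is present, so PurC is active.
No repressor is bound and PurC is active, so *quvA* is transcribed.
→ *quvA* is ON.
2 of the 4 genes are transcribed.

2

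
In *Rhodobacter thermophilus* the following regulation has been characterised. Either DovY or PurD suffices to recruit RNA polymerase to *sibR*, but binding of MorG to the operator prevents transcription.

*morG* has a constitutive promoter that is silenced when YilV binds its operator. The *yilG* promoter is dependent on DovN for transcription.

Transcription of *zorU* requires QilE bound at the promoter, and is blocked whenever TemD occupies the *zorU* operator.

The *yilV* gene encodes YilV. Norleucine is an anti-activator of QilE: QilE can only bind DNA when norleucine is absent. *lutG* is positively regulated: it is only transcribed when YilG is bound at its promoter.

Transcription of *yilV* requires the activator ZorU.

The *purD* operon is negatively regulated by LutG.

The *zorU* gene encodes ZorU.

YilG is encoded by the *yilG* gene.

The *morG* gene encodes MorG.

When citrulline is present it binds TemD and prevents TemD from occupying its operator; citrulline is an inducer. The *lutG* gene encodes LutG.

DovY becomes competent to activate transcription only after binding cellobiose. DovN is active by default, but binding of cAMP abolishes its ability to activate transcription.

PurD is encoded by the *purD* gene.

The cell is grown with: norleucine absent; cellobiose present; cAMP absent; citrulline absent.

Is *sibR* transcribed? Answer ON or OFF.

OFF

Cellobiose is present, so DovY is active.
cAMP is absent, so DovN is active.
No repressor is bound and DovN is active, so *yilG* is transcribed.
So YilG is produced and active.
No repressor is bound and YilG is active, so *lutG* is transcribed.
So LutG is produced and active.
With repressor LutG bound, *purD* is not transcribed.
So PurD is not produced.
Norleucine is absent, so QilE is active.
Citrulline is absent, so TemD is active.
With repressor TemD bound, *zorU* is not transcribed.
So ZorU is not produced.
Required activator ZorU is absent, so *yilV* is not transcribed.
So YilV is not produced.
With no repressor bound, *morG* is transcribed.
So MorG is produced and active.
With repressor MorG bound, *sibR* is not transcribed.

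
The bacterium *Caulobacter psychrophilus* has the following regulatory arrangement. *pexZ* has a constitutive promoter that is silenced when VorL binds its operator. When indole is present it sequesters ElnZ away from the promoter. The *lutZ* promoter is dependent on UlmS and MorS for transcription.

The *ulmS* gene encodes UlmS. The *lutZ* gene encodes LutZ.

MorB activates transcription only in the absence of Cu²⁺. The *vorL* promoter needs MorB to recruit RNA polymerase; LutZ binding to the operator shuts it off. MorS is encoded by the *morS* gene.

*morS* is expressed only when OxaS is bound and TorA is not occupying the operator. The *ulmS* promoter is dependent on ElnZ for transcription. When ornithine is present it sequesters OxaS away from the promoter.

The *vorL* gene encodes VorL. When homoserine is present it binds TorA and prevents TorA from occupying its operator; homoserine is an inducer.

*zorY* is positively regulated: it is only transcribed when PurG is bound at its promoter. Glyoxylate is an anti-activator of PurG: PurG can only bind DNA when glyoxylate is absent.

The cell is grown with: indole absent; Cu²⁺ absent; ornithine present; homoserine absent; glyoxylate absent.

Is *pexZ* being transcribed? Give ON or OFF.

Indole is absent, so ElnZ is active.
No repressor is bound and ElnZ is active, so *ulmS* is transcribed.
So UlmS is produced and active.
Ornithine is present, so OxaS is inactive.
Homoserine is absent, so TorA is active.
With repressor TorA bound, *morS* is not transcribed.
So MorS is not produced.
Required activator MorS is absent, so *lutZ* is not transcribed.
So LutZ is not produced.
Cu²⁺ is absent, so MorB is active.
No repressor is bound and MorB is active, so *vorL* is transcribed.
So VorL is produced and active.
With repressor VorL bound, *pexZ* is not transcribed.

OFF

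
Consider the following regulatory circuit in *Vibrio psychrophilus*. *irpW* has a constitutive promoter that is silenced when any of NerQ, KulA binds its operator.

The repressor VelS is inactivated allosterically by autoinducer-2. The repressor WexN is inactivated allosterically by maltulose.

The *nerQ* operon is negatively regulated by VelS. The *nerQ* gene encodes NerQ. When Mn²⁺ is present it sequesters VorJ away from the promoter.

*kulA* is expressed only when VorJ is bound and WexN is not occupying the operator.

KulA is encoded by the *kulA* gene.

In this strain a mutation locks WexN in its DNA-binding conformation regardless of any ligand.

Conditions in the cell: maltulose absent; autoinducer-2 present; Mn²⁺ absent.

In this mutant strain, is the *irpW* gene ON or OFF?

OFF

Autoinducer-2 is present, so VelS is inactive.
With no repressor bound, *nerQ* is transcribed.
So NerQ is produced and active.
WexN is constitutively active in this strain.
Mn²⁺ is absent, so VorJ is active.
With repressor WexN bound, *kulA* is not transcribed.
So KulA is not produced.
With repressor NerQ bound, *irpW* is not transcribed.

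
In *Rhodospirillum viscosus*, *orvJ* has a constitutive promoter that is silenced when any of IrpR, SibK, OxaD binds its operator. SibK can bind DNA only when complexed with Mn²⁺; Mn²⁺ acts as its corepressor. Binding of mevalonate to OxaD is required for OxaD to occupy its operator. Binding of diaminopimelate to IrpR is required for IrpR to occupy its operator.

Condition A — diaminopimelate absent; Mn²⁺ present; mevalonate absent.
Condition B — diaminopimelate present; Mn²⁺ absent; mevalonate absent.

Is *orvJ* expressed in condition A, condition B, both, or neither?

neither

Condition A:
Diaminopimelate is absent, so IrpR is inactive.
Mn²⁺ is present, so SibK is active.
Mevalonate is absent, so OxaD is inactive.
With repressor SibK bound, *orvJ* is not transcribed.
→ *orvJ* is OFF in A.
Condition B:
Diaminopimelate is present, so IrpR is active.
Mn²⁺ is absent, so SibK is inactive.
Mevalonate is absent, so OxaD is inactive.
With repressor IrpR bound, *orvJ* is not transcribed.
→ *orvJ* is OFF in B.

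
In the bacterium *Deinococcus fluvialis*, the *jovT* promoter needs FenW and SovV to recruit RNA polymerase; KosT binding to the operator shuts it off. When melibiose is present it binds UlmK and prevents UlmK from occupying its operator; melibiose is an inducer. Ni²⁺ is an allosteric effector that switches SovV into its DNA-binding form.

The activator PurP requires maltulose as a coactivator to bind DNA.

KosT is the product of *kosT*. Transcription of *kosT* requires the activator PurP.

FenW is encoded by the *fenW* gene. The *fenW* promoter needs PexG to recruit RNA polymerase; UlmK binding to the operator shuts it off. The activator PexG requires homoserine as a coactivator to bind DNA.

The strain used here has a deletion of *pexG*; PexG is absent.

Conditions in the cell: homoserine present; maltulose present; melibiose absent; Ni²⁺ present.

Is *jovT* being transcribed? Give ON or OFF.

OFF

Maltulose is present, so PurP is active.
No repressor is bound and PurP is active, so *kosT* is transcribed.
So KosT is produced and active.
PexG is non-functional in this strain, so it has no effect.
Melibiose is absent, so UlmK is active.
With repressor UlmK bound, *fenW* is not transcribed.
So FenW is not produced.
Ni²⁺ is present, so SovV is active.
With repressor KosT bound, *jovT* is not transcribed.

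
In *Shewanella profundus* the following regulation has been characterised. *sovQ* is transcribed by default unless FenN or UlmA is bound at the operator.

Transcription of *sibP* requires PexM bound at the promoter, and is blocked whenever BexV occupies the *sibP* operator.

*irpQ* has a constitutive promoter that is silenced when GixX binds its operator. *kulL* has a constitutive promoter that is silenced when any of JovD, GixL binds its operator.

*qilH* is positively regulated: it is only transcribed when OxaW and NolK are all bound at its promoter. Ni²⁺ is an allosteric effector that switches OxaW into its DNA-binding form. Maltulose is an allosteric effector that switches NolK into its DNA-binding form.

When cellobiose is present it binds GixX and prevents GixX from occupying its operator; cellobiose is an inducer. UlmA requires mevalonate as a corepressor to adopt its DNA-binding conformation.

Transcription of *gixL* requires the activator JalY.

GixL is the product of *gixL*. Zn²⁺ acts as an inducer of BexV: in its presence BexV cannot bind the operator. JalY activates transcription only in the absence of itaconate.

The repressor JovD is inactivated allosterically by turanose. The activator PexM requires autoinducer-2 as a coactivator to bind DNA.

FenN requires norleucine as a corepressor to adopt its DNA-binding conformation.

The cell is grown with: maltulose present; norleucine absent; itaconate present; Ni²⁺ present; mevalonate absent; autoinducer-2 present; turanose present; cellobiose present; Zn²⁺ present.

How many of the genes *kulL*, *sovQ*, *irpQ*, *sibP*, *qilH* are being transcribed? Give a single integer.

5

Turanose is present, so JovD is inactive.
Itaconate is present, so JalY is inactive.
Required activator JalY is absent, so *gixL* is not transcribed.
So GixL is not produced.
With no repressor bound, *kulL* is transcribed.
→ *kulL* is ON.
Norleucine is absent, so FenN is inactive.
Mevalonate is absent, so UlmA is inactive.
With no repressor bound, *sovQ* is transcribed.
→ *sovQ* is ON.
Cellobiose is present, so GixX is inactive.
With no repressor bound, *irpQ* is transcribed.
→ *irpQ* is ON.
Zn²⁺ is present, so BexV is inactive.
Autoinducer-2 is present, so PexM is active.
No repressor is bound and PexM is active, so *sibP* is transcribed.
→ *sibP* is ON.
Ni²⁺ is present, so OxaW is active.
Maltulose is present, so NolK is active.
No repressor is bound and OxaW and NolK are active, so *qilH* is transcribed.
→ *qilH* is ON.
5 of the 5 genes are transcribed.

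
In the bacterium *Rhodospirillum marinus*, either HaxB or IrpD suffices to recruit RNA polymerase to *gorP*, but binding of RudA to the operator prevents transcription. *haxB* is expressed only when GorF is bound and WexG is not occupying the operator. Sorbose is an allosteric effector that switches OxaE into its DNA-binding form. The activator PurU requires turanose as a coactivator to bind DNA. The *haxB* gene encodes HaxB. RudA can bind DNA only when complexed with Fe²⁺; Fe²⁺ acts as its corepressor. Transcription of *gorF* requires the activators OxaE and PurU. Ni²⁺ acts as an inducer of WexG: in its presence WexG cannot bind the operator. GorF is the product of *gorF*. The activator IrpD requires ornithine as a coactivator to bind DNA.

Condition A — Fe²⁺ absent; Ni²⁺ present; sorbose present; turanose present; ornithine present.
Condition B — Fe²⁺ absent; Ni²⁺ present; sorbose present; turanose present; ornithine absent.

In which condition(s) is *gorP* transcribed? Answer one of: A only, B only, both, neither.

Condition A:
Fe²⁺ is absent, so RudA is inactive.
Ni²⁺ is present, so WexG is inactive.
Sorbose is present, so OxaE is active.
Turanose is present, so PurU is active.
No repressor is bound and OxaE and PurU are active, so *gorF* is transcribed.
So GorF is produced and active.
No repressor is bound and GorF is active, so *haxB* is transcribed.
So HaxB is produced and active.
Ornithine is present, so IrpD is active.
Activator HaxB is present, so *gorP* is transcribed.
→ *gorP* is ON in A.
Condition B:
Fe²⁺ is absent, so RudA is inactive.
Ni²⁺ is present, so WexG is inactive.
Sorbose is present, so OxaE is active.
Turanose is present, so PurU is active.
No repressor is bound and OxaE and PurU are active, so *gorF* is transcribed.
So GorF is produced and active.
No repressor is bound and GorF is active, so *haxB* is transcribed.
So HaxB is produced and active.
Ornithine is absent, so IrpD is inactive.
Activator HaxB is present, so *gorP* is transcribed.
→ *gorP* is ON in B.

both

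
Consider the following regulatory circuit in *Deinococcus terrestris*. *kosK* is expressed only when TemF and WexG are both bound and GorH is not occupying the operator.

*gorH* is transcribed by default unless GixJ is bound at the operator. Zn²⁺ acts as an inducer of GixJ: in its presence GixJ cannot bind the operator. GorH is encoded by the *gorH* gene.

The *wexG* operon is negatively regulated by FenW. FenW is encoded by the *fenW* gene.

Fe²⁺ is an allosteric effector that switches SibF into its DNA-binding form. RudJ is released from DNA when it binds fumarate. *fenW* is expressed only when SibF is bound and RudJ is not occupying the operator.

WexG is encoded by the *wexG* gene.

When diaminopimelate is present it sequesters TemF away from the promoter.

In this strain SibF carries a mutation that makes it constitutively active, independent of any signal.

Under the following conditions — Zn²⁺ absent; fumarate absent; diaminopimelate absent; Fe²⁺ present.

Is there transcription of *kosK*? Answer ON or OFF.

ON

Zn²⁺ is absent, so GixJ is active.
With repressor GixJ bound, *gorH* is not transcribed.
So GorH is not produced.
Diaminopimelate is absent, so TemF is active.
Fumarate is absent, so RudJ is active.
SibF is constitutively active in this strain.
With repressor RudJ bound, *fenW* is not transcribed.
So FenW is not produced.
With no repressor bound, *wexG* is transcribed.
So WexG is produced and active.
No repressor is bound and TemF and WexG are active, so *kosK* is transcribed.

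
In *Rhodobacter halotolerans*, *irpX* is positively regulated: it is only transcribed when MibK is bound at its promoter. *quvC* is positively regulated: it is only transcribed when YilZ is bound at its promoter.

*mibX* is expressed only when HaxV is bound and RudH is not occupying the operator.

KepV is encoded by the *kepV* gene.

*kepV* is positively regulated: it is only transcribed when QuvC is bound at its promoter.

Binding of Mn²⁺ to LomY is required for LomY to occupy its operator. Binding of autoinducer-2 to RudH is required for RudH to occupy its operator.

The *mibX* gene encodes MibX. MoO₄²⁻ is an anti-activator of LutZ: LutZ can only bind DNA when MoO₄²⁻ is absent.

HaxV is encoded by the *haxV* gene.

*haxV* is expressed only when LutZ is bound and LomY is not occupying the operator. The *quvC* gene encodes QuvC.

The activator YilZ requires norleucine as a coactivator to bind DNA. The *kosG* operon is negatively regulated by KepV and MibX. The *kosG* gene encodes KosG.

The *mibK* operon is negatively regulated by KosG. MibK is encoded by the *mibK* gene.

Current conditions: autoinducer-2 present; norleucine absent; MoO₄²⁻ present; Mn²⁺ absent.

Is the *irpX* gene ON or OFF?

Norleucine is absent, so YilZ is inactive.
Required activator YilZ is absent, so *quvC* is not transcribed.
So QuvC is not produced.
Required activator QuvC is absent, so *kepV* is not transcribed.
So KepV is not produced.
Autoinducer-2 is present, so RudH is active.
MoO₄²⁻ is present, so LutZ is inactive.
Mn²⁺ is absent, so LomY is inactive.
Required activator LutZ is absent, so *haxV* is not transcribed.
So HaxV is not produced.
With repressor RudH bound, *mibX* is not transcribed.
So MibX is not produced.
With no repressor bound, *kosG* is transcribed.
So KosG is produced and active.
With repressor KosG bound, *mibK* is not transcribed.
So MibK is not produced.
Required activator MibK is absent, so *irpX* is not transcribed.

OFF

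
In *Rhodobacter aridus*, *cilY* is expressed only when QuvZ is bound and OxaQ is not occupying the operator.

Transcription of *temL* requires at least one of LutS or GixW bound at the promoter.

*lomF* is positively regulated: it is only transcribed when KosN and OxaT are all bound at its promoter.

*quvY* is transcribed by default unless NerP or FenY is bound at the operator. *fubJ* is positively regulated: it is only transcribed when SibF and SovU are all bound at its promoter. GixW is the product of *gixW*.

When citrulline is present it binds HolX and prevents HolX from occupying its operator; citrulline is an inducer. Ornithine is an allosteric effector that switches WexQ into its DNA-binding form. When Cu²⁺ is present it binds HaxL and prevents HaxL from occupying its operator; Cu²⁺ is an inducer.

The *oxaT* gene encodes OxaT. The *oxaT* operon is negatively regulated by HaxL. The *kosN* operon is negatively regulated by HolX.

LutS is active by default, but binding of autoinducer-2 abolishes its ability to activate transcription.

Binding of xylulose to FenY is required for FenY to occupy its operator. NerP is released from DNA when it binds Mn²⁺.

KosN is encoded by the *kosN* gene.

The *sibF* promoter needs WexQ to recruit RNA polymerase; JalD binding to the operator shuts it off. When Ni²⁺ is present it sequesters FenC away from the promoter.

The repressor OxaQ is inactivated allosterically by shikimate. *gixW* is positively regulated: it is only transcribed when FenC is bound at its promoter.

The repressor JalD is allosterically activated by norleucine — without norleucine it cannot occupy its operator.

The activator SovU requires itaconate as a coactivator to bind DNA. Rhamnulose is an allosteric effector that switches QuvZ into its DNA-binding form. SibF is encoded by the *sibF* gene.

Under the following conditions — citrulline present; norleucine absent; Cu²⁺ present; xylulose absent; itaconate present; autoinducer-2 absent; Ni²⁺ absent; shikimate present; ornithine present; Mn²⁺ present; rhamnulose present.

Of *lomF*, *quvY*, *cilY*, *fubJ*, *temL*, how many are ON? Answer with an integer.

5

Citrulline is present, so HolX is inactive.
With no repressor bound, *kosN* is transcribed.
So KosN is produced and active.
Cu²⁺ is present, so HaxL is inactive.
With no repressor bound, *oxaT* is transcribed.
So OxaT is produced and active.
No repressor is bound and KosN and OxaT are active, so *lomF* is transcribed.
→ *lomF* is ON.
Mn²⁺ is present, so NerP is inactive.
Xylulose is absent, so FenY is inactive.
With no repressor bound, *quvY* is transcribed.
→ *quvY* is ON.
Shikimate is present, so OxaQ is inactive.
Rhamnulose is present, so QuvZ is active.
No repressor is bound and QuvZ is active, so *cilY* is transcribed.
→ *cilY* is ON.
Ornithine is present, so WexQ is active.
Norleucine is absent, so JalD is inactive.
No repressor is bound and WexQ is active, so *sibF* is transcribed.
So SibF is produced and active.
Itaconate is present, so SovU is active.
No repressor is bound and SibF and SovU are active, so *fubJ* is transcribed.
→ *fubJ* is ON.
Autoinducer-2 is absent, so LutS is active.
Ni²⁺ is absent, so FenC is active.
No repressor is bound and FenC is active, so *gixW* is transcribed.
So GixW is produced and active.
Activator LutS is present, so *temL* is transcribed.
→ *temL* is ON.
5 of the 5 genes are transcribed.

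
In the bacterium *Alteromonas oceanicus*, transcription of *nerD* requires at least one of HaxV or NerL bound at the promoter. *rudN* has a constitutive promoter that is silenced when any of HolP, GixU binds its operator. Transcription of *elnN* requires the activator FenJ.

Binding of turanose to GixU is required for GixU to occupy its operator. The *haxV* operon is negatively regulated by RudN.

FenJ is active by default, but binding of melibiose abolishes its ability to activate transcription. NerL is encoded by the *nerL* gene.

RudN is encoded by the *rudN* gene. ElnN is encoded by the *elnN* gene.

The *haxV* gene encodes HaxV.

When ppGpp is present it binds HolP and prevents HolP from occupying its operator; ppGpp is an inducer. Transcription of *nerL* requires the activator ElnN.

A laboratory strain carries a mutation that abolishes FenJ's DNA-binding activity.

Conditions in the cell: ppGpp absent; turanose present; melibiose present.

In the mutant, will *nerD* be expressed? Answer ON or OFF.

ON

ppGpp is absent, so HolP is active.
Turanose is present, so GixU is active.
With repressor HolP bound, *rudN* is not transcribed.
So RudN is not produced.
With no repressor bound, *haxV* is transcribed.
So HaxV is produced and active.
FenJ is non-functional in this strain, so it has no effect.
Required activator FenJ is absent, so *elnN* is not transcribed.
So ElnN is not produced.
Required activator ElnN is absent, so *nerL* is not transcribed.
So NerL is not produced.
Activator HaxV is present, so *nerD* is transcribed.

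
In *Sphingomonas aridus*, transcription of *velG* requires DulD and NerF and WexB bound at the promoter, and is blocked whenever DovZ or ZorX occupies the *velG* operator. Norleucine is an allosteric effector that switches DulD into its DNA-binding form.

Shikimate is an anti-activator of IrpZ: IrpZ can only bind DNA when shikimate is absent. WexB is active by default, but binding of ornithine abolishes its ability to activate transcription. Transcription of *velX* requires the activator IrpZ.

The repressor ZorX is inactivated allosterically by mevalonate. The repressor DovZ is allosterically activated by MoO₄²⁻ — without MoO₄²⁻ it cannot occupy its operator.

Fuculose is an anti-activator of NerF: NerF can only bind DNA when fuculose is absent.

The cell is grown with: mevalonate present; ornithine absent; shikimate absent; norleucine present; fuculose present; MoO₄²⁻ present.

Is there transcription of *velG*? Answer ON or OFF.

Norleucine is present, so DulD is active.
MoO₄²⁻ is present, so DovZ is active.
Mevalonate is present, so ZorX is inactive.
Fuculose is present, so NerF is inactive.
Ornithine is absent, so WexB is active.
With repressor DovZ bound, *velG* is not transcribed.

OFF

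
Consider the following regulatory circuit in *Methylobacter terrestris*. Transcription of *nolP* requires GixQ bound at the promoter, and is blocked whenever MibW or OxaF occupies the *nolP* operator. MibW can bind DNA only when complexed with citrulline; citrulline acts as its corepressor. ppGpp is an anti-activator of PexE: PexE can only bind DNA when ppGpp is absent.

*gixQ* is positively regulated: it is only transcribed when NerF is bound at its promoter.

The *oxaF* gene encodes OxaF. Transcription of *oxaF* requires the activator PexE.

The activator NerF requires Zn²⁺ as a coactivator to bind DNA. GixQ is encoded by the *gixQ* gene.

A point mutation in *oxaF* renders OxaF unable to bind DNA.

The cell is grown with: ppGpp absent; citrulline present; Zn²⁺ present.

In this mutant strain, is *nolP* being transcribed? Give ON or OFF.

OFF

Citrulline is present, so MibW is active.
OxaF is non-functional in this strain, so it has no effect.
Zn²⁺ is present, so NerF is active.
No repressor is bound and NerF is active, so *gixQ* is transcribed.
So GixQ is produced and active.
With repressor MibW bound, *nolP* is not transcribed.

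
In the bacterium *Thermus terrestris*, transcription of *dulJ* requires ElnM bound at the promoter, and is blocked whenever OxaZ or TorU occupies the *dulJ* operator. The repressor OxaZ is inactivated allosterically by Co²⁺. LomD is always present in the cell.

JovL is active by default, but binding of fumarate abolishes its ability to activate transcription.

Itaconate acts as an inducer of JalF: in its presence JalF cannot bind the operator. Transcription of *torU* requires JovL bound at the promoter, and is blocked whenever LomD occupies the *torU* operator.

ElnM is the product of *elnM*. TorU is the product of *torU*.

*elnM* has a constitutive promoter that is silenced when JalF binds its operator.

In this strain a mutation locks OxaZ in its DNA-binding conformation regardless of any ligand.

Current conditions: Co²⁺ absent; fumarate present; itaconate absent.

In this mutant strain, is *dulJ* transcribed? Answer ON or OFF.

OxaZ is constitutively active in this strain.
Itaconate is absent, so JalF is active.
With repressor JalF bound, *elnM* is not transcribed.
So ElnM is not produced.
LomD is produced constitutively and is active.
Fumarate is present, so JovL is inactive.
With repressor LomD bound, *torU* is not transcribed.
So TorU is not produced.
With repressor OxaZ bound, *dulJ* is not transcribed.

OFF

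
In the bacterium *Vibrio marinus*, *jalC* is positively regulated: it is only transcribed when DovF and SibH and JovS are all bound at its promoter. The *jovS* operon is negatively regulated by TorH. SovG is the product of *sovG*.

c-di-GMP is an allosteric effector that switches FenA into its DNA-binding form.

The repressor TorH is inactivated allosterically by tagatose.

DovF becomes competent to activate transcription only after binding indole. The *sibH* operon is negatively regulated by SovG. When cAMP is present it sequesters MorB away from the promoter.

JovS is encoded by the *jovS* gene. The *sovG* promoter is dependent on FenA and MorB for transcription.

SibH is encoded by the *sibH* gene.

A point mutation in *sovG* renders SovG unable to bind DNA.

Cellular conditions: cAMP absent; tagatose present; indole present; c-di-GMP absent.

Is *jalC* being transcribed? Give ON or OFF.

ON

Indole is present, so DovF is active.
SovG is non-functional in this strain, so it has no effect.
With no repressor bound, *sibH* is transcribed.
So SibH is produced and active.
Tagatose is present, so TorH is inactive.
With no repressor bound, *jovS* is transcribed.
So JovS is produced and active.
No repressor is bound and DovF and SibH and JovS are active, so *jalC* is transcribed.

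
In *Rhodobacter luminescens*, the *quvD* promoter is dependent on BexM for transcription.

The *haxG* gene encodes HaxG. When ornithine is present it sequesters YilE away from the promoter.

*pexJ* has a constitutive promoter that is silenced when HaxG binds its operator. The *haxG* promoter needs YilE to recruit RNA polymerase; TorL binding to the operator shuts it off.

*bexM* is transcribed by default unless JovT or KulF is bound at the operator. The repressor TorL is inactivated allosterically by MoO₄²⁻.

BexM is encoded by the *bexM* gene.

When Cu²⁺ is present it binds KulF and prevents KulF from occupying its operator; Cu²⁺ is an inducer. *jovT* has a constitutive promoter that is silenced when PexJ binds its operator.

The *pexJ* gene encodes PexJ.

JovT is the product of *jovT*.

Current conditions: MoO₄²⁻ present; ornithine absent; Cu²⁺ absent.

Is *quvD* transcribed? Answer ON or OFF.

MoO₄²⁻ is present, so TorL is inactive.
Ornithine is absent, so YilE is active.
No repressor is bound and YilE is active, so *haxG* is transcribed.
So HaxG is produced and active.
With repressor HaxG bound, *pexJ* is not transcribed.
So PexJ is not produced.
With no repressor bound, *jovT* is transcribed.
So JovT is produced and active.
Cu²⁺ is absent, so KulF is active.
With repressor JovT bound, *bexM* is not transcribed.
So BexM is not produced.
Required activator BexM is absent, so *quvD* is not transcribed.

OFF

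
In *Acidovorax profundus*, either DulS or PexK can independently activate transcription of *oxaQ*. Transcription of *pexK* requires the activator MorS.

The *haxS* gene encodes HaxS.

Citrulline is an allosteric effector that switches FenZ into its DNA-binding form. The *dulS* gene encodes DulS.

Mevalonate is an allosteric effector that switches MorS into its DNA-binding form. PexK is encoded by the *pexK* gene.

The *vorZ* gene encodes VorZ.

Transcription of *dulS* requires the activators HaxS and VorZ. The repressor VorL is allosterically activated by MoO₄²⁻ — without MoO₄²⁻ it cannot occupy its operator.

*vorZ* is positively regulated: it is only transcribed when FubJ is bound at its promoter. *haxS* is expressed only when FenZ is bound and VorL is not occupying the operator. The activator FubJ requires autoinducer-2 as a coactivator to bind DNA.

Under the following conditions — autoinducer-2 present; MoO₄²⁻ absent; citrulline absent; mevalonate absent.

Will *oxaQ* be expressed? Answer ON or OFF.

MoO₄²⁻ is absent, so VorL is inactive.
Citrulline is absent, so FenZ is inactive.
Required activator FenZ is absent, so *haxS* is not transcribed.
So HaxS is not produced.
Autoinducer-2 is present, so FubJ is active.
No repressor is bound and FubJ is active, so *vorZ* is transcribed.
So VorZ is produced and active.
Required activator HaxS is absent, so *dulS* is not transcribed.
So DulS is not produced.
Mevalonate is absent, so MorS is inactive.
Required activator MorS is absent, so *pexK* is not transcribed.
So PexK is not produced.
No activator is available at the *oxaQ* promoter, so *oxaQ* is not transcribed.

OFF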